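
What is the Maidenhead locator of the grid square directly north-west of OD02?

ND93

Longitude square 0; −1 → -1, wraps to 9, carry into field.
Longitude field O = 14; −1 → 13 = N.
Latitude square 2; +1 → 3.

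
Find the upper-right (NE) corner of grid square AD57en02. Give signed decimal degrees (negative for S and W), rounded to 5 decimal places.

Field A=0, D=3: +0·20° lon, +3·10° lat → SW at lon -180°, lat -60°.
Square 5, 7: +5·2° lon, +7·1° lat → SW at lon -170°, lat -53°.
Subsquare e=4, n=13: +4·0.0833333° lon, +13·0.0416667° lat → SW at lon -169.667°, lat -52.4583°.
Extended square 0, 2: +0·0.00833333° lon, +2·0.00416667° lat → SW at lon -169.667°, lat -52.45°.
Cell spans 0.00833333° lon × 0.00416667° lat. NE corner is SW corner plus one full cell.
latitude -52.44583, longitude -169.65833.

-52.44583, -169.65833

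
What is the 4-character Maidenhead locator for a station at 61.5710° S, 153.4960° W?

Offset from 180°W / 90°S: lon 26.50°, lat 28.43°.
Field: 26.50/20 → 1 → B, 28.43/10 → 2 → C; chars BC.
Square: 6.50/2 → 3, 8.43/1 → 8; chars 38.

BC38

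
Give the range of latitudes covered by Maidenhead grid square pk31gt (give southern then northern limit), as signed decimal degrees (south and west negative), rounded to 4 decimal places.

11.7917, 11.8333

Field P=15, K=10: +15·20° lon, +10·10° lat → SW at lon 120°, lat 10°.
Square 3, 1: +3·2° lon, +1·1° lat → SW at lon 126°, lat 11°.
Subsquare g=6, t=19: +6·0.0833333° lon, +19·0.0416667° lat → SW at lon 126.5°, lat 11.7917°.
Cell spans 0.0833333° lon × 0.0416667° lat.
south 11.7917, north 11.8333.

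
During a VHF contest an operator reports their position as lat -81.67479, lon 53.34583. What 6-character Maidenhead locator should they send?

LA68qh

Add 180° to longitude and 90° to latitude: 233.3458, 8.3252.
Field: 233.3458/20 → 11 → L, 8.3252/10 → 0 → A; chars LA.
Square: 13.3458/2 → 6, 8.3252/1 → 8; chars 68.
Subsquare: 1.3458/0.0833333 → 16 → q, 0.3252/0.0416667 → 7 → h; chars qh.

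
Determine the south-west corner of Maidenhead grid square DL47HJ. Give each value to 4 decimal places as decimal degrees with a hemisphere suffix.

27.3750° N, 111.4167° W

Field D=3, L=11: +3·20° lon, +11·10° lat → SW at lon -120°, lat 20°.
Square 4, 7: +4·2° lon, +7·1° lat → SW at lon -112°, lat 27°.
Subsquare h=7, j=9: +7·0.0833333° lon, +9·0.0416667° lat → SW at lon -111.417°, lat 27.375°.
latitude 27.3750° N, longitude 111.4167° W.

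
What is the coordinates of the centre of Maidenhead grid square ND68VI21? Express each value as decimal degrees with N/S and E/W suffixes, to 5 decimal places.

Field N=13, D=3: +13·20° lon, +3·10° lat → SW at lon 80°, lat -60°.
Square 6, 8: +6·2° lon, +8·1° lat → SW at lon 92°, lat -52°.
Subsquare v=21, i=8: +21·0.0833333° lon, +8·0.0416667° lat → SW at lon 93.75°, lat -51.6667°.
Extended square 2, 1: +2·0.00833333° lon, +1·0.00416667° lat → SW at lon 93.7667°, lat -51.6625°.
Cell spans 0.00833333° lon × 0.00416667° lat. Centre is SW corner plus half of each.
latitude 51.66042° S, longitude 93.77083° E.

51.66042° S, 93.77083° E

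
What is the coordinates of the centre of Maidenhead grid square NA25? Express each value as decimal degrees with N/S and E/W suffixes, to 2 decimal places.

Field N=13, A=0: +13·20° lon, +0·10° lat → SW at lon 80°, lat -90°.
Square 2, 5: +2·2° lon, +5·1° lat → SW at lon 84°, lat -85°.
Cell spans 2° lon × 1° lat. Centre is SW corner plus half of each.
latitude 84.50° S, longitude 85.00° E.

84.50° S, 85.00° E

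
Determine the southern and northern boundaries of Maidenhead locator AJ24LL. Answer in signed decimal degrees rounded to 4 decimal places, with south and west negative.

4.4583, 4.5000

Field A=0, J=9: +0·20° lon, +9·10° lat → SW at lon -180°, lat 0°.
Square 2, 4: +2·2° lon, +4·1° lat → SW at lon -176°, lat 4°.
Subsquare l=11, l=11: +11·0.0833333° lon, +11·0.0416667° lat → SW at lon -175.083°, lat 4.45833°.
Cell spans 0.0833333° lon × 0.0416667° lat.
south 4.4583, north 4.5000.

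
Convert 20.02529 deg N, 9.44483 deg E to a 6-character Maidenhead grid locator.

JL40ra

Offset from 180°W / 90°S: lon 189.4448°, lat 110.0253°.
Field: 189.4448/20 → 9 → J, 110.0253/10 → 11 → L; chars JL.
Square: 9.4448/2 → 4, 0.0253/1 → 0; chars 40.
Subsquare: 1.4448/0.0833333 → 17 → r, 0.0253/0.0416667 → 0 → a; chars ra.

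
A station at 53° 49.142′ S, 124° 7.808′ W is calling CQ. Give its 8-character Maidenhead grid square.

CD76we43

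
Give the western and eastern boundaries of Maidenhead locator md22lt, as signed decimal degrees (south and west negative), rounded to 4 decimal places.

Field M=12, D=3: +12·20° lon, +3·10° lat → SW at lon 60°, lat -60°.
Square 2, 2: +2·2° lon, +2·1° lat → SW at lon 64°, lat -58°.
Subsquare l=11, t=19: +11·0.0833333° lon, +19·0.0416667° lat → SW at lon 64.9167°, lat -57.2083°.
Cell spans 0.0833333° lon × 0.0416667° lat.
west 64.9167, east 65.0000.

64.9167, 65.0000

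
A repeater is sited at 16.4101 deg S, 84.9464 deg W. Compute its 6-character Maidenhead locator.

Offset from 180°W / 90°S: lon 95.0536°, lat 73.5899°.
Field: 95.0536/20 → 4 → E, 73.5899/10 → 7 → H; chars EH.
Square: 15.0536/2 → 7, 3.5899/1 → 3; chars 73.
Subsquare: 1.0536/0.0833333 → 12 → m, 0.5899/0.0416667 → 14 → o; chars mo.

EH73mo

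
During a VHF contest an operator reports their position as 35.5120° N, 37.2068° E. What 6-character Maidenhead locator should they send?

KM85om

Shift to the Maidenhead origin (180°W, 90°S): lon 217.2068, lat 125.5120.
Field (20°×10°, letters A–R): lon ⌊217.2068/20⌋ = 10 → K; lat ⌊125.5120/10⌋ = 12 → M.
Square (2°×1°, digits 0–9): lon ⌊17.2068/2⌋ = 8; lat ⌊5.5120/1⌋ = 5.
Subsquare (5′×2.5′, letters a–x): lon ⌊1.2068/0.0833333⌋ = 14 → o; lat ⌊0.5120/0.0416667⌋ = 12 → m.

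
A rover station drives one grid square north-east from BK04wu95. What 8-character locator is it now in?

Longitude extended square 9; +1 → 10, wraps to 0, carry into subsquare.
Longitude subsquare w = 22; +1 → 23 = x.
Latitude extended square 5; +1 → 6.

BK04xu06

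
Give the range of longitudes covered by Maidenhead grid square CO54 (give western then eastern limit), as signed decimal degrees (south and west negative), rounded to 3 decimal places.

Field C=2, O=14: +2·20° lon, +14·10° lat → SW at lon -140°, lat 50°.
Square 5, 4: +5·2° lon, +4·1° lat → SW at lon -130°, lat 54°.
Cell spans 2° lon × 1° lat.
west -130.000, east -128.000.

-130.000, -128.000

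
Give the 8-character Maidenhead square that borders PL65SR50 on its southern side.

Latitude extended square 0; −1 → -1, wraps to 9, carry into subsquare.
Latitude subsquare r = 17; −1 → 16 = q.
The longitude characters are unchanged.

PL65sq59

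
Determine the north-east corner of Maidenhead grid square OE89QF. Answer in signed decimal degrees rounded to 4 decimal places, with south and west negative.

Field O=14, E=4: +14·20° lon, +4·10° lat → SW at lon 100°, lat -50°.
Square 8, 9: +8·2° lon, +9·1° lat → SW at lon 116°, lat -41°.
Subsquare q=16, f=5: +16·0.0833333° lon, +5·0.0416667° lat → SW at lon 117.333°, lat -40.7917°.
Cell spans 0.0833333° lon × 0.0416667° lat. NE corner is SW corner plus one full cell.
latitude -40.7500, longitude 117.4167.

-40.7500, 117.4167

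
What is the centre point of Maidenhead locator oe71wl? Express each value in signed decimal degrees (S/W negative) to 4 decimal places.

Field O=14, E=4: +14·20° lon, +4·10° lat → SW at lon 100°, lat -50°.
Square 7, 1: +7·2° lon, +1·1° lat → SW at lon 114°, lat -49°.
Subsquare w=22, l=11: +22·0.0833333° lon, +11·0.0416667° lat → SW at lon 115.833°, lat -48.5417°.
Cell spans 0.0833333° lon × 0.0416667° lat. Centre is SW corner plus half of each.
latitude -48.5208, longitude 115.8750.

-48.5208, 115.8750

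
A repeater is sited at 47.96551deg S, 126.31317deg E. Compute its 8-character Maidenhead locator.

Add 180° to longitude and 90° to latitude: 306.31317, 42.03449.
Field: 306.31317/20 → 15 → P, 42.03449/10 → 4 → E; chars PE.
Square: 6.31317/2 → 3, 2.03449/1 → 2; chars 32.
Subsquare: 0.31317/0.0833333 → 3 → d, 0.03449/0.0416667 → 0 → a; chars da.
Extended square: 0.06317/0.00833333 → 7, 0.03449/0.00416667 → 8; chars 78.

PE32da78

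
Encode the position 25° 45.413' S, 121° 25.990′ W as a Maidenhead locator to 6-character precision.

CG94gf

Shift to the Maidenhead origin (180°W, 90°S): lon 58.5668, lat 64.2431.
Field: lon ⌊58.5668/20⌋ = 2 → C; lat ⌊64.2431/10⌋ = 6 → G.
Square: lon ⌊18.5668/2⌋ = 9; lat ⌊4.2431/1⌋ = 4.
Subsquare: lon ⌊0.5668/0.0833333⌋ = 6 → g; lat ⌊0.2431/0.0416667⌋ = 5 → f.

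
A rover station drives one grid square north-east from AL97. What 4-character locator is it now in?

BL08

Longitude square 9; +1 → 10, wraps to 0, carry into field.
Longitude field A = 0; +1 → 1 = B.
Latitude square 7; +1 → 8.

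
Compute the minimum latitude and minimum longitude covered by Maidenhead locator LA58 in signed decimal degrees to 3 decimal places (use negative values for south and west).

Field L=11, A=0: +11·20° lon, +0·10° lat → SW at lon 40°, lat -90°.
Square 5, 8: +5·2° lon, +8·1° lat → SW at lon 50°, lat -82°.
latitude -82.000, longitude 50.000.

-82.000, 50.000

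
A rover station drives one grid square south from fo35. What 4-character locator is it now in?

Latitude square 5; −1 → 4.
The longitude characters are unchanged.

FO34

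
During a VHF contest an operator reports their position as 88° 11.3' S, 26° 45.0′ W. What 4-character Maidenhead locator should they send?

Add 180° to longitude and 90° to latitude: 153.25, 1.81.
Field: 153.25/20 → 7 → H, 1.81/10 → 0 → A; chars HA.
Square: 13.25/2 → 6, 1.81/1 → 1; chars 61.

HA61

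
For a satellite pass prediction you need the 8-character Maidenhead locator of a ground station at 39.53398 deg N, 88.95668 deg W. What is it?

EM59mm58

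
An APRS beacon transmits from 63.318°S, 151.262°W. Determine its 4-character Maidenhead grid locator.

Add 180° to longitude and 90° to latitude: 28.74, 26.68.
Field: lon ⌊28.74/20⌋ = 1 → B; lat ⌊26.68/10⌋ = 2 → C.
Square: lon ⌊8.74/2⌋ = 4; lat ⌊6.68/1⌋ = 6.

BC46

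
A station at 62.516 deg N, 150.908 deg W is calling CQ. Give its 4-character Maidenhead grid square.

BP42

Offset from 180°W / 90°S: lon 29.09°, lat 152.52°.
Field (20°×10°, letters A–R): 29.09/20 → 1 → B, 152.52/10 → 15 → P; chars BP.
Square (2°×1°, digits 0–9): 9.09/2 → 4, 2.52/1 → 2; chars 42.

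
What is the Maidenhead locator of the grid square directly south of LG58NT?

LG58ns

Latitude subsquare t = 19; −1 → 18 = s.
The longitude characters are unchanged.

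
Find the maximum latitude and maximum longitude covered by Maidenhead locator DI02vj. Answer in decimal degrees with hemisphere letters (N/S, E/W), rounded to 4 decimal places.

7.5833° S, 118.1667° W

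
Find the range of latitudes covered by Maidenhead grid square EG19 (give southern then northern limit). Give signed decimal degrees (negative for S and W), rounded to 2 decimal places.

Field E=4, G=6: +4·20° lon, +6·10° lat → SW at lon -100°, lat -30°.
Square 1, 9: +1·2° lon, +9·1° lat → SW at lon -98°, lat -21°.
Cell spans 2° lon × 1° lat.
south -21.00, north -20.00.

-21.00, -20.00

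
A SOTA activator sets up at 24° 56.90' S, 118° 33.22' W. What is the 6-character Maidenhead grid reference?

Shift to the Maidenhead origin (180°W, 90°S): lon 61.4463, lat 65.0517.
Field: 61.4463/20 → 3 → D, 65.0517/10 → 6 → G; chars DG.
Square: 1.4463/2 → 0, 5.0517/1 → 5; chars 05.
Subsquare: 1.4463/0.0833333 → 17 → r, 0.0517/0.0416667 → 1 → b; chars rb.

DG05rb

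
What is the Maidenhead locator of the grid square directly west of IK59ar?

Longitude subsquare a = 0; −1 → -1, wraps to 23 = x, carry into square.
Longitude square 5; −1 → 4.
The latitude characters are unchanged.

IK49xr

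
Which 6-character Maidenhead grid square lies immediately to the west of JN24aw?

JN14xw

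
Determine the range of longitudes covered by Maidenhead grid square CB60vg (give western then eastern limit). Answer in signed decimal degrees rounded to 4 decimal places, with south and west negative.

Field C=2, B=1: +2·20° lon, +1·10° lat → SW at lon -140°, lat -80°.
Square 6, 0: +6·2° lon, +0·1° lat → SW at lon -128°, lat -80°.
Subsquare v=21, g=6: +21·0.0833333° lon, +6·0.0416667° lat → SW at lon -126.25°, lat -79.75°.
Cell spans 0.0833333° lon × 0.0416667° lat.
west -126.2500, east -126.1667.

-126.2500, -126.1667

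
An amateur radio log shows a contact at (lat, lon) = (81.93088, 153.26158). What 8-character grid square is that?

QR61pw13

Shift to the Maidenhead origin (180°W, 90°S): lon 333.26158, lat 171.93088.
Field: 333.26158/20 → 16 → Q, 171.93088/10 → 17 → R; chars QR.
Square: 13.26158/2 → 6, 1.93088/1 → 1; chars 61.
Subsquare: 1.26158/0.0833333 → 15 → p, 0.93088/0.0416667 → 22 → w; chars pw.
Extended square: 0.01158/0.00833333 → 1, 0.01421/0.00416667 → 3; chars 13.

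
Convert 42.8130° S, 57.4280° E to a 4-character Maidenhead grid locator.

Add 180° to longitude and 90° to latitude: 237.43, 47.19.
Field: 237.43/20 → 11 → L, 47.19/10 → 4 → E; chars LE.
Square: 17.43/2 → 8, 7.19/1 → 7; chars 87.

LE87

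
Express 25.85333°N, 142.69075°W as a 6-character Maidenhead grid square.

BL85pu

Shift to the Maidenhead origin (180°W, 90°S): lon 37.3092, lat 115.8533.
Field: 37.3092/20 → 1 → B, 115.8533/10 → 11 → L; chars BL.
Square: 17.3092/2 → 8, 5.8533/1 → 5; chars 85.
Subsquare: 1.3092/0.0833333 → 15 → p, 0.8533/0.0416667 → 20 → u; chars pu.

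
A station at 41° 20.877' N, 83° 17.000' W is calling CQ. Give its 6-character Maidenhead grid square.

Offset from 180°W / 90°S: lon 96.7167°, lat 131.3479°.
Field: lon ⌊96.7167/20⌋ = 4 → E; lat ⌊131.3479/10⌋ = 13 → N.
Square: lon ⌊16.7167/2⌋ = 8; lat ⌊1.3479/1⌋ = 1.
Subsquare: lon ⌊0.7167/0.0833333⌋ = 8 → i; lat ⌊0.3479/0.0416667⌋ = 8 → i.

EN81ii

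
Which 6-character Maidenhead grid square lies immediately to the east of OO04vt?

OO04wt

Longitude subsquare v = 21; +1 → 22 = w.
The latitude characters are unchanged.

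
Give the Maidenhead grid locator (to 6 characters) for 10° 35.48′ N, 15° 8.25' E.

JK70no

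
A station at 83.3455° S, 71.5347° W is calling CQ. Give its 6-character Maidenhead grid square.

FA46fp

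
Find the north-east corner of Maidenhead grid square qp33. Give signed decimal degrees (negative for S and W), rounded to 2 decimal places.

64.00, 148.00

Field Q=16, P=15: +16·20° lon, +15·10° lat → SW at lon 140°, lat 60°.
Square 3, 3: +3·2° lon, +3·1° lat → SW at lon 146°, lat 63°.
Cell spans 2° lon × 1° lat. NE corner is SW corner plus one full cell.
latitude 64.00, longitude 148.00.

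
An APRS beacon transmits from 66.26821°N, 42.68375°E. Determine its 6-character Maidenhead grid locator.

Offset from 180°W / 90°S: lon 222.6838°, lat 156.2682°.
Field (20°×10°, letters A–R): 222.6838/20 → 11 → L, 156.2682/10 → 15 → P; chars LP.
Square (2°×1°, digits 0–9): 2.6838/2 → 1, 6.2682/1 → 6; chars 16.
Subsquare (5′×2.5′, letters a–x): 0.6838/0.0833333 → 8 → i, 0.2682/0.0416667 → 6 → g; chars ig.

LP16ig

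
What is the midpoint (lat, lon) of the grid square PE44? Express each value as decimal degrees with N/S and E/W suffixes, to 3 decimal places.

Field P=15, E=4: +15·20° lon, +4·10° lat → SW at lon 120°, lat -50°.
Square 4, 4: +4·2° lon, +4·1° lat → SW at lon 128°, lat -46°.
Cell spans 2° lon × 1° lat. Centre is SW corner plus half of each.
latitude 45.500° S, longitude 129.000° E.

45.500° S, 129.000° E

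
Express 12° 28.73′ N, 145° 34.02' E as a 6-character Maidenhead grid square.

Offset from 180°W / 90°S: lon 325.5670°, lat 102.4788°.
Field: lon ⌊325.5670/20⌋ = 16 → Q; lat ⌊102.4788/10⌋ = 10 → K.
Square: lon ⌊5.5670/2⌋ = 2; lat ⌊2.4788/1⌋ = 2.
Subsquare: lon ⌊1.5670/0.0833333⌋ = 18 → s; lat ⌊0.4788/0.0416667⌋ = 11 → l.

QK22sl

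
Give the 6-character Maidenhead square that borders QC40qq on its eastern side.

Longitude subsquare q = 16; +1 → 17 = r.
The latitude characters are unchanged.

QC40rq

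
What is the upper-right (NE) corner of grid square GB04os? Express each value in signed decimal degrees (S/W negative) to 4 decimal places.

-75.2083, -58.7500

Field G=6, B=1: +6·20° lon, +1·10° lat → SW at lon -60°, lat -80°.
Square 0, 4: +0·2° lon, +4·1° lat → SW at lon -60°, lat -76°.
Subsquare o=14, s=18: +14·0.0833333° lon, +18·0.0416667° lat → SW at lon -58.8333°, lat -75.25°.
Cell spans 0.0833333° lon × 0.0416667° lat. NE corner is SW corner plus one full cell.
latitude -75.2083, longitude -58.7500.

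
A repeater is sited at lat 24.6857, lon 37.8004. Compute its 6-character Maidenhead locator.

KL84vq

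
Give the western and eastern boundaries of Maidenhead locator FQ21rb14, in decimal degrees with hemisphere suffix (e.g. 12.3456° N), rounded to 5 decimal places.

74.57500° W, 74.56667° W

Field F=5, Q=16: +5·20° lon, +16·10° lat → SW at lon -80°, lat 70°.
Square 2, 1: +2·2° lon, +1·1° lat → SW at lon -76°, lat 71°.
Subsquare r=17, b=1: +17·0.0833333° lon, +1·0.0416667° lat → SW at lon -74.5833°, lat 71.0417°.
Extended square 1, 4: +1·0.00833333° lon, +4·0.00416667° lat → SW at lon -74.575°, lat 71.0583°.
Cell spans 0.00833333° lon × 0.00416667° lat.
west 74.57500° W, east 74.56667° W.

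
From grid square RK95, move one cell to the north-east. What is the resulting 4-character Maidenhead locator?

AK06

Longitude square 9; +1 → 10, wraps to 0, carry into field.
Longitude field R = 17; +1 → 18, wraps to 0 = A, wrapping around the antimeridian.
Latitude square 5; +1 → 6.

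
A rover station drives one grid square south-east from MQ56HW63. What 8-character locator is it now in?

MQ56hw72

Longitude extended square 6; +1 → 7.
Latitude extended square 3; −1 → 2.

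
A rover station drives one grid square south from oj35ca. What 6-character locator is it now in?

OJ34cx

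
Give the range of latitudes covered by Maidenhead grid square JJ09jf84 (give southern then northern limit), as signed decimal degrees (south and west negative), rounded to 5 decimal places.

Field J=9, J=9: +9·20° lon, +9·10° lat → SW at lon 0°, lat 0°.
Square 0, 9: +0·2° lon, +9·1° lat → SW at lon 0°, lat 9°.
Subsquare j=9, f=5: +9·0.0833333° lon, +5·0.0416667° lat → SW at lon 0.75°, lat 9.20833°.
Extended square 8, 4: +8·0.00833333° lon, +4·0.00416667° lat → SW at lon 0.816667°, lat 9.225°.
Cell spans 0.00833333° lon × 0.00416667° lat.
south 9.22500, north 9.22917.

9.22500, 9.22917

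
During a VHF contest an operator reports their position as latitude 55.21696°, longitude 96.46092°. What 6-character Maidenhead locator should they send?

NO85ff

Add 180° to longitude and 90° to latitude: 276.4609, 145.2170.
Field: 276.4609/20 → 13 → N, 145.2170/10 → 14 → O; chars NO.
Square: 16.4609/2 → 8, 5.2170/1 → 5; chars 85.
Subsquare: 0.4609/0.0833333 → 5 → f, 0.2170/0.0416667 → 5 → f; chars ff.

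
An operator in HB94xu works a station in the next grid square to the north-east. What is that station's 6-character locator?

Longitude subsquare x = 23; +1 → 24, wraps to 0 = a, carry into square.
Longitude square 9; +1 → 10, wraps to 0, carry into field.
Longitude field H = 7; +1 → 8 = I.
Latitude subsquare u = 20; +1 → 21 = v.

IB04av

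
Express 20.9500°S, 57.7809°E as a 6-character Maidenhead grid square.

Add 180° to longitude and 90° to latitude: 237.7809, 69.0500.
Field: lon ⌊237.7809/20⌋ = 11 → L; lat ⌊69.0500/10⌋ = 6 → G.
Square: lon ⌊17.7809/2⌋ = 8; lat ⌊9.0500/1⌋ = 9.
Subsquare: lon ⌊1.7809/0.0833333⌋ = 21 → v; lat ⌊0.0500/0.0416667⌋ = 1 → b.

LG89vb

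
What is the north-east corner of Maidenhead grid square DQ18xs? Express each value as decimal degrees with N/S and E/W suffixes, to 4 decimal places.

78.7917° N, 116.0000° W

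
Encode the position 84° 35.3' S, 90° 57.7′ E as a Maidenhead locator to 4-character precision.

Shift to the Maidenhead origin (180°W, 90°S): lon 270.96, lat 5.41.
Field: 270.96/20 → 13 → N, 5.41/10 → 0 → A; chars NA.
Square: 10.96/2 → 5, 5.41/1 → 5; chars 55.

NA55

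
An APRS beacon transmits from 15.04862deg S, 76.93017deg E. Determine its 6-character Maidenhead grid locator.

MH84lw

Offset from 180°W / 90°S: lon 256.9302°, lat 74.9514°.
Field: lon ⌊256.9302/20⌋ = 12 → M; lat ⌊74.9514/10⌋ = 7 → H.
Square: lon ⌊16.9302/2⌋ = 8; lat ⌊4.9514/1⌋ = 4.
Subsquare: lon ⌊0.9302/0.0833333⌋ = 11 → l; lat ⌊0.9514/0.0416667⌋ = 22 → w.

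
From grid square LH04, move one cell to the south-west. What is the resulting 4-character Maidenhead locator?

KH93

Longitude square 0; −1 → -1, wraps to 9, carry into field.
Longitude field L = 11; −1 → 10 = K.
Latitude square 4; −1 → 3.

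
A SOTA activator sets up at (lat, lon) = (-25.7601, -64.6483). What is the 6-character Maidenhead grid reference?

FG74qf

Offset from 180°W / 90°S: lon 115.3517°, lat 64.2399°.
Field: 115.3517/20 → 5 → F, 64.2399/10 → 6 → G; chars FG.
Square: 15.3517/2 → 7, 4.2399/1 → 4; chars 74.
Subsquare: 1.3517/0.0833333 → 16 → q, 0.2399/0.0416667 → 5 → f; chars qf.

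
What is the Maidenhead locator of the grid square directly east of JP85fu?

Longitude subsquare f = 5; +1 → 6 = g.
The latitude characters are unchanged.

JP85gu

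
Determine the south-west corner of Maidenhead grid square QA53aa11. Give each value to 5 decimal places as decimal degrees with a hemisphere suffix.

Field Q=16, A=0: +16·20° lon, +0·10° lat → SW at lon 140°, lat -90°.
Square 5, 3: +5·2° lon, +3·1° lat → SW at lon 150°, lat -87°.
Subsquare a=0, a=0: +0·0.0833333° lon, +0·0.0416667° lat → SW at lon 150°, lat -87°.
Extended square 1, 1: +1·0.00833333° lon, +1·0.00416667° lat → SW at lon 150.008°, lat -86.9958°.
latitude 86.99583° S, longitude 150.00833° E.

86.99583° S, 150.00833° E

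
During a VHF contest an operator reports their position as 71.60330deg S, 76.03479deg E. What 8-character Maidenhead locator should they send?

MB88aj45

Shift to the Maidenhead origin (180°W, 90°S): lon 256.03479, lat 18.39670.
Field: lon ⌊256.03479/20⌋ = 12 → M; lat ⌊18.39670/10⌋ = 1 → B.
Square: lon ⌊16.03479/2⌋ = 8; lat ⌊8.39670/1⌋ = 8.
Subsquare: lon ⌊0.03479/0.0833333⌋ = 0 → a; lat ⌊0.39670/0.0416667⌋ = 9 → j.
Extended square: lon ⌊0.03479/0.00833333⌋ = 4; lat ⌊0.02170/0.00416667⌋ = 5.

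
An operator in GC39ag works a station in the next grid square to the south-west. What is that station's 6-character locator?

GC29xf

Longitude subsquare a = 0; −1 → -1, wraps to 23 = x, carry into square.
Longitude square 3; −1 → 2.
Latitude subsquare g = 6; −1 → 5 = f.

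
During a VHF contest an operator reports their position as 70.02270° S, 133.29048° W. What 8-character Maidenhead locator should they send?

Offset from 180°W / 90°S: lon 46.70952°, lat 19.97730°.
Field: lon ⌊46.70952/20⌋ = 2 → C; lat ⌊19.97730/10⌋ = 1 → B.
Square: lon ⌊6.70952/2⌋ = 3; lat ⌊9.97730/1⌋ = 9.
Subsquare: lon ⌊0.70952/0.0833333⌋ = 8 → i; lat ⌊0.97730/0.0416667⌋ = 23 → x.
Extended square: lon ⌊0.04285/0.00833333⌋ = 5; lat ⌊0.01897/0.00416667⌋ = 4.

CB39ix54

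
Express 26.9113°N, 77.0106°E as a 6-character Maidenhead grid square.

ML86mv

Offset from 180°W / 90°S: lon 257.0106°, lat 116.9113°.
Field: lon ⌊257.0106/20⌋ = 12 → M; lat ⌊116.9113/10⌋ = 11 → L.
Square: lon ⌊17.0106/2⌋ = 8; lat ⌊6.9113/1⌋ = 6.
Subsquare: lon ⌊1.0106/0.0833333⌋ = 12 → m; lat ⌊0.9113/0.0416667⌋ = 21 → v.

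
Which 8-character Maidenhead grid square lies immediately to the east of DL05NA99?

DL05oa09

Longitude extended square 9; +1 → 10, wraps to 0, carry into subsquare.
Longitude subsquare n = 13; +1 → 14 = o.
The latitude characters are unchanged.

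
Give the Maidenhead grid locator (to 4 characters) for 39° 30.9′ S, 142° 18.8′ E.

Shift to the Maidenhead origin (180°W, 90°S): lon 322.31, lat 50.48.
Field (20°×10°, letters A–R): lon ⌊322.31/20⌋ = 16 → Q; lat ⌊50.48/10⌋ = 5 → F.
Square (2°×1°, digits 0–9): lon ⌊2.31/2⌋ = 1; lat ⌊0.48/1⌋ = 0.

QF10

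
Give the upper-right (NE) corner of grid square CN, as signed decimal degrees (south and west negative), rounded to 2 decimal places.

Field C=2, N=13: +2·20° lon, +13·10° lat → SW at lon -140°, lat 40°.
Cell spans 20° lon × 10° lat. NE corner is SW corner plus one full cell.
latitude 50.00, longitude -120.00.

50.00, -120.00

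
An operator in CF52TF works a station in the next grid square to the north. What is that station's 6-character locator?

Latitude subsquare f = 5; +1 → 6 = g.
The longitude characters are unchanged.

CF52tg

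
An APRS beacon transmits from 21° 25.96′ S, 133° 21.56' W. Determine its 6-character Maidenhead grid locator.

CG38hn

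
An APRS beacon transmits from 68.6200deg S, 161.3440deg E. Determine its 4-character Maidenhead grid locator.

RC01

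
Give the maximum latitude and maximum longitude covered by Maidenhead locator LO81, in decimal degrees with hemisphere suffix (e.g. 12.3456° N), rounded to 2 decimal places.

52.00° N, 58.00° E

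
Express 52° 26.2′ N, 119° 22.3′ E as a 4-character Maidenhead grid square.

OO92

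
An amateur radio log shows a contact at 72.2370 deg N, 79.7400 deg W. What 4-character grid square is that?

Offset from 180°W / 90°S: lon 100.26°, lat 162.24°.
Field: lon ⌊100.26/20⌋ = 5 → F; lat ⌊162.24/10⌋ = 16 → Q.
Square: lon ⌊0.26/2⌋ = 0; lat ⌊2.24/1⌋ = 2.

FQ02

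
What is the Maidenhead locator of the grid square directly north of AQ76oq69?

AQ76or60

Latitude extended square 9; +1 → 10, wraps to 0, carry into subsquare.
Latitude subsquare q = 16; +1 → 17 = r.
The longitude characters are unchanged.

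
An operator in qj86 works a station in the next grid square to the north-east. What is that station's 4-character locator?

QJ97

Longitude square 8; +1 → 9.
Latitude square 6; +1 → 7.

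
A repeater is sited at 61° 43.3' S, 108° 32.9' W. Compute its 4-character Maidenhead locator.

DC58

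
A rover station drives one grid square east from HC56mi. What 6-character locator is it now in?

Longitude subsquare m = 12; +1 → 13 = n.
The latitude characters are unchanged.

HC56ni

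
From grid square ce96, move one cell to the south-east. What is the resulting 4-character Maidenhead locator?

DE05

Longitude square 9; +1 → 10, wraps to 0, carry into field.
Longitude field C = 2; +1 → 3 = D.
Latitude square 6; −1 → 5.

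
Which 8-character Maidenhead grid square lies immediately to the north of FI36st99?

FI36su90

Latitude extended square 9; +1 → 10, wraps to 0, carry into subsquare.
Latitude subsquare t = 19; +1 → 20 = u.
The longitude characters are unchanged.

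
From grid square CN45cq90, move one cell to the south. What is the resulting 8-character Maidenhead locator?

CN45cp99

Latitude extended square 0; −1 → -1, wraps to 9, carry into subsquare.
Latitude subsquare q = 16; −1 → 15 = p.
The longitude characters are unchanged.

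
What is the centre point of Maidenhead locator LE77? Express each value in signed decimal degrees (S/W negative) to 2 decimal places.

-42.50, 55.00

Field L=11, E=4: +11·20° lon, +4·10° lat → SW at lon 40°, lat -50°.
Square 7, 7: +7·2° lon, +7·1° lat → SW at lon 54°, lat -43°.
Cell spans 2° lon × 1° lat. Centre is SW corner plus half of each.
latitude -42.50, longitude 55.00.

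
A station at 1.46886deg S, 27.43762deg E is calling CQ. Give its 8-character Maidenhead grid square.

KI38rm27

Offset from 180°W / 90°S: lon 207.43762°, lat 88.53114°.
Field: lon ⌊207.43762/20⌋ = 10 → K; lat ⌊88.53114/10⌋ = 8 → I.
Square: lon ⌊7.43762/2⌋ = 3; lat ⌊8.53114/1⌋ = 8.
Subsquare: lon ⌊1.43762/0.0833333⌋ = 17 → r; lat ⌊0.53114/0.0416667⌋ = 12 → m.
Extended square: lon ⌊0.02095/0.00833333⌋ = 2; lat ⌊0.03114/0.00416667⌋ = 7.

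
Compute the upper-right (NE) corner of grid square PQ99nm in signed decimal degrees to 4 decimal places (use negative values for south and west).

Field P=15, Q=16: +15·20° lon, +16·10° lat → SW at lon 120°, lat 70°.
Square 9, 9: +9·2° lon, +9·1° lat → SW at lon 138°, lat 79°.
Subsquare n=13, m=12: +13·0.0833333° lon, +12·0.0416667° lat → SW at lon 139.083°, lat 79.5°.
Cell spans 0.0833333° lon × 0.0416667° lat. NE corner is SW corner plus one full cell.
latitude 79.5417, longitude 139.1667.

79.5417, 139.1667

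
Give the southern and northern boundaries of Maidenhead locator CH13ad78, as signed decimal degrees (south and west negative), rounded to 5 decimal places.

Field C=2, H=7: +2·20° lon, +7·10° lat → SW at lon -140°, lat -20°.
Square 1, 3: +1·2° lon, +3·1° lat → SW at lon -138°, lat -17°.
Subsquare a=0, d=3: +0·0.0833333° lon, +3·0.0416667° lat → SW at lon -138°, lat -16.875°.
Extended square 7, 8: +7·0.00833333° lon, +8·0.00416667° lat → SW at lon -137.942°, lat -16.8417°.
Cell spans 0.00833333° lon × 0.00416667° lat.
south -16.84167, north -16.83750.

-16.84167, -16.83750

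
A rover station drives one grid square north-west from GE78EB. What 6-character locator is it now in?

GE78dc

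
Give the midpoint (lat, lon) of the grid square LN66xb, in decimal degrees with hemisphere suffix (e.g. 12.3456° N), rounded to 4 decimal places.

46.0625° N, 53.9583° E

Field L=11, N=13: +11·20° lon, +13·10° lat → SW at lon 40°, lat 40°.
Square 6, 6: +6·2° lon, +6·1° lat → SW at lon 52°, lat 46°.
Subsquare x=23, b=1: +23·0.0833333° lon, +1·0.0416667° lat → SW at lon 53.9167°, lat 46.0417°.
Cell spans 0.0833333° lon × 0.0416667° lat. Centre is SW corner plus half of each.
latitude 46.0625° N, longitude 53.9583° E.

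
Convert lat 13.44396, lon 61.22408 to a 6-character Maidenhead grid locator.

Shift to the Maidenhead origin (180°W, 90°S): lon 241.2241, lat 103.4440.
Field: 241.2241/20 → 12 → M, 103.4440/10 → 10 → K; chars MK.
Square: 1.2241/2 → 0, 3.4440/1 → 3; chars 03.
Subsquare: 1.2241/0.0833333 → 14 → o, 0.4440/0.0416667 → 10 → k; chars ok.

MK03ok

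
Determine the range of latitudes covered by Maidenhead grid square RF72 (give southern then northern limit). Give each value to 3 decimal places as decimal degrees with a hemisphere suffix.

38.000° S, 37.000° S

Field R=17, F=5: +17·20° lon, +5·10° lat → SW at lon 160°, lat -40°.
Square 7, 2: +7·2° lon, +2·1° lat → SW at lon 174°, lat -38°.
Cell spans 2° lon × 1° lat.
south 38.000° S, north 37.000° S.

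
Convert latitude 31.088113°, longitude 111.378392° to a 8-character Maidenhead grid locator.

OM51qc51

Offset from 180°W / 90°S: lon 291.37839°, lat 121.08811°.
Field: lon ⌊291.37839/20⌋ = 14 → O; lat ⌊121.08811/10⌋ = 12 → M.
Square: lon ⌊11.37839/2⌋ = 5; lat ⌊1.08811/1⌋ = 1.
Subsquare: lon ⌊1.37839/0.0833333⌋ = 16 → q; lat ⌊0.08811/0.0416667⌋ = 2 → c.
Extended square: lon ⌊0.04506/0.00833333⌋ = 5; lat ⌊0.00478/0.00416667⌋ = 1.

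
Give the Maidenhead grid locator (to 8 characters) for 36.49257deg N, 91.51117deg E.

NM56sl18

Shift to the Maidenhead origin (180°W, 90°S): lon 271.51117, lat 126.49257.
Field: 271.51117/20 → 13 → N, 126.49257/10 → 12 → M; chars NM.
Square: 11.51117/2 → 5, 6.49257/1 → 6; chars 56.
Subsquare: 1.51117/0.0833333 → 18 → s, 0.49257/0.0416667 → 11 → l; chars sl.
Extended square: 0.01117/0.00833333 → 1, 0.03424/0.00416667 → 8; chars 18.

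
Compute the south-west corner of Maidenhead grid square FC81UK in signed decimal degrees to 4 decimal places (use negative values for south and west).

Field F=5, C=2: +5·20° lon, +2·10° lat → SW at lon -80°, lat -70°.
Square 8, 1: +8·2° lon, +1·1° lat → SW at lon -64°, lat -69°.
Subsquare u=20, k=10: +20·0.0833333° lon, +10·0.0416667° lat → SW at lon -62.3333°, lat -68.5833°.
latitude -68.5833, longitude -62.3333.

-68.5833, -62.3333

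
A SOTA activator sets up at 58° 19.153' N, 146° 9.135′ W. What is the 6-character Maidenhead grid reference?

BO68wh

Add 180° to longitude and 90° to latitude: 33.8477, 148.3192.
Field (20°×10°, letters A–R): lon ⌊33.8477/20⌋ = 1 → B; lat ⌊148.3192/10⌋ = 14 → O.
Square (2°×1°, digits 0–9): lon ⌊13.8477/2⌋ = 6; lat ⌊8.3192/1⌋ = 8.
Subsquare (5′×2.5′, letters a–x): lon ⌊1.8477/0.0833333⌋ = 22 → w; lat ⌊0.3192/0.0416667⌋ = 7 → h.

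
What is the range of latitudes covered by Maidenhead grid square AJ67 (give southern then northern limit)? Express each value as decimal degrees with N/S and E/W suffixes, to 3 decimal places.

Field A=0, J=9: +0·20° lon, +9·10° lat → SW at lon -180°, lat 0°.
Square 6, 7: +6·2° lon, +7·1° lat → SW at lon -168°, lat 7°.
Cell spans 2° lon × 1° lat.
south 7.000° N, north 8.000° N.

7.000° N, 8.000° N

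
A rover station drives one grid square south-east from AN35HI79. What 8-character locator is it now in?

AN35hi88

Longitude extended square 7; +1 → 8.
Latitude extended square 9; −1 → 8.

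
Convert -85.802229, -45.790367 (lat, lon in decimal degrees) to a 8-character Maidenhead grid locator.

GA74ce57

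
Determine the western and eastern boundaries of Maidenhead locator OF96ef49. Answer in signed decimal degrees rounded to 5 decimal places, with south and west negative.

118.36667, 118.37500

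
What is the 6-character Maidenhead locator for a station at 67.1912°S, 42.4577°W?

Offset from 180°W / 90°S: lon 137.5423°, lat 22.8088°.
Field: lon ⌊137.5423/20⌋ = 6 → G; lat ⌊22.8088/10⌋ = 2 → C.
Square: lon ⌊17.5423/2⌋ = 8; lat ⌊2.8088/1⌋ = 2.
Subsquare: lon ⌊1.5423/0.0833333⌋ = 18 → s; lat ⌊0.8088/0.0416667⌋ = 19 → t.

GC82st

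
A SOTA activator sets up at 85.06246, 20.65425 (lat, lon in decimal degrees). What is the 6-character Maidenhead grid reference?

Shift to the Maidenhead origin (180°W, 90°S): lon 200.6542, lat 175.0625.
Field (20°×10°, letters A–R): 200.6542/20 → 10 → K, 175.0625/10 → 17 → R; chars KR.
Square (2°×1°, digits 0–9): 0.6542/2 → 0, 5.0625/1 → 5; chars 05.
Subsquare (5′×2.5′, letters a–x): 0.6542/0.0833333 → 7 → h, 0.0625/0.0416667 → 1 → b; chars hb.

KR05hb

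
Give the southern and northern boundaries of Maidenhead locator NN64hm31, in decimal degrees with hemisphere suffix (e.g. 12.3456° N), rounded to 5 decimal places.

44.50417° N, 44.50833° N

Field N=13, N=13: +13·20° lon, +13·10° lat → SW at lon 80°, lat 40°.
Square 6, 4: +6·2° lon, +4·1° lat → SW at lon 92°, lat 44°.
Subsquare h=7, m=12: +7·0.0833333° lon, +12·0.0416667° lat → SW at lon 92.5833°, lat 44.5°.
Extended square 3, 1: +3·0.00833333° lon, +1·0.00416667° lat → SW at lon 92.6083°, lat 44.5042°.
Cell spans 0.00833333° lon × 0.00416667° lat.
south 44.50417° N, north 44.50833° N.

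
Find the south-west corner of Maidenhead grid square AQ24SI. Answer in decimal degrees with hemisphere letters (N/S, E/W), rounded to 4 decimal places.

74.3333° N, 174.5000° W

Field A=0, Q=16: +0·20° lon, +16·10° lat → SW at lon -180°, lat 70°.
Square 2, 4: +2·2° lon, +4·1° lat → SW at lon -176°, lat 74°.
Subsquare s=18, i=8: +18·0.0833333° lon, +8·0.0416667° lat → SW at lon -174.5°, lat 74.3333°.
latitude 74.3333° N, longitude 174.5000° W.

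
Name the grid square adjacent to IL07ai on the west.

Longitude subsquare a = 0; −1 → -1, wraps to 23 = x, carry into square.
Longitude square 0; −1 → -1, wraps to 9, carry into field.
Longitude field I = 8; −1 → 7 = H.
The latitude characters are unchanged.

HL97xi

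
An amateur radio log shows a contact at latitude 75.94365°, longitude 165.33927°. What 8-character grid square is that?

Offset from 180°W / 90°S: lon 345.33927°, lat 165.94365°.
Field: lon ⌊345.33927/20⌋ = 17 → R; lat ⌊165.94365/10⌋ = 16 → Q.
Square: lon ⌊5.33927/2⌋ = 2; lat ⌊5.94365/1⌋ = 5.
Subsquare: lon ⌊1.33927/0.0833333⌋ = 16 → q; lat ⌊0.94365/0.0416667⌋ = 22 → w.
Extended square: lon ⌊0.00594/0.00833333⌋ = 0; lat ⌊0.02698/0.00416667⌋ = 6.

RQ25qw06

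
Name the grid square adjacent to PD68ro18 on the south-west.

Longitude extended square 1; −1 → 0.
Latitude extended square 8; −1 → 7.

PD68ro07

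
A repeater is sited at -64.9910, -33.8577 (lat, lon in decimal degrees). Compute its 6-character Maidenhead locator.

HC35ba

Add 180° to longitude and 90° to latitude: 146.1423, 25.0090.
Field: 146.1423/20 → 7 → H, 25.0090/10 → 2 → C; chars HC.
Square: 6.1423/2 → 3, 5.0090/1 → 5; chars 35.
Subsquare: 0.1423/0.0833333 → 1 → b, 0.0090/0.0416667 → 0 → a; chars ba.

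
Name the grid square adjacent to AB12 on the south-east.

AB21

Longitude square 1; +1 → 2.
Latitude square 2; −1 → 1.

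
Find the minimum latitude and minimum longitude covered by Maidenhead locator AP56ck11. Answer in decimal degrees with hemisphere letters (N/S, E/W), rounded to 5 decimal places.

Field A=0, P=15: +0·20° lon, +15·10° lat → SW at lon -180°, lat 60°.
Square 5, 6: +5·2° lon, +6·1° lat → SW at lon -170°, lat 66°.
Subsquare c=2, k=10: +2·0.0833333° lon, +10·0.0416667° lat → SW at lon -169.833°, lat 66.4167°.
Extended square 1, 1: +1·0.00833333° lon, +1·0.00416667° lat → SW at lon -169.825°, lat 66.4208°.
latitude 66.42083° N, longitude 169.82500° W.

66.42083° N, 169.82500° W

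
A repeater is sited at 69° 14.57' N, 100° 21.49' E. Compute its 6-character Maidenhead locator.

OP09ef

Shift to the Maidenhead origin (180°W, 90°S): lon 280.3582, lat 159.2428.
Field: 280.3582/20 → 14 → O, 159.2428/10 → 15 → P; chars OP.
Square: 0.3582/2 → 0, 9.2428/1 → 9; chars 09.
Subsquare: 0.3582/0.0833333 → 4 → e, 0.2428/0.0416667 → 5 → f; chars ef.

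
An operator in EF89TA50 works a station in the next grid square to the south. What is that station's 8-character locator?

EF88tx59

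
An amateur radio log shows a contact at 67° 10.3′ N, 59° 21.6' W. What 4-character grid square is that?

GP07

Shift to the Maidenhead origin (180°W, 90°S): lon 120.64, lat 157.17.
Field: 120.64/20 → 6 → G, 157.17/10 → 15 → P; chars GP.
Square: 0.64/2 → 0, 7.17/1 → 7; chars 07.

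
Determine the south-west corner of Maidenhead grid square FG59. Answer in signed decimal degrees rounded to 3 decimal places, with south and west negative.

-21.000, -70.000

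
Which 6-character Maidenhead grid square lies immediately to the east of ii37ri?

Longitude subsquare r = 17; +1 → 18 = s.
The latitude characters are unchanged.

II37si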